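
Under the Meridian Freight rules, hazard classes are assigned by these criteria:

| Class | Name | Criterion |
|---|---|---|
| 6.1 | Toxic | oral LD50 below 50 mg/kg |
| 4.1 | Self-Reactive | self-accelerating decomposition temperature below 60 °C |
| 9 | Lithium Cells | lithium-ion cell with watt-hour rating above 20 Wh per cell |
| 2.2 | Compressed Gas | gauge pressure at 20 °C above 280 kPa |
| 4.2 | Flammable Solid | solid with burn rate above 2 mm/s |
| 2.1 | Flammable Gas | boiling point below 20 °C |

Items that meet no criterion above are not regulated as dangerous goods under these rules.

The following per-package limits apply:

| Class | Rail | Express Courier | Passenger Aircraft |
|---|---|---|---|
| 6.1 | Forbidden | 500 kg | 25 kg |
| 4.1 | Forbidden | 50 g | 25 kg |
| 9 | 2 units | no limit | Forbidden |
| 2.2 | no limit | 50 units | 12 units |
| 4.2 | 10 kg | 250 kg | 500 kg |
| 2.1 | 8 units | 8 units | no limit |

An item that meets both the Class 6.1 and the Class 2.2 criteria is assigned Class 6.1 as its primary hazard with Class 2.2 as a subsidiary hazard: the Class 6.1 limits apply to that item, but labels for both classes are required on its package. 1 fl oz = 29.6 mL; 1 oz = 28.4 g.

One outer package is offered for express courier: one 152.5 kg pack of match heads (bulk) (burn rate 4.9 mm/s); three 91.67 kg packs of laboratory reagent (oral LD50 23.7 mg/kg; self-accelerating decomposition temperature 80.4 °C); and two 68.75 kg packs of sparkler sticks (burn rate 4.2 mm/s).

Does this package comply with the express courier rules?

With burn rate 4.9 mm/s (> 2 mm/s), the match heads (bulk) fall in Class 4.2.
The laboratory reagent has oral LD50 23.7 mg/kg, which is < 50 mg/kg, so it is Class 6.1 (Toxic).
Sparkler sticks: burn rate 4.2 mm/s > 2 mm/s → Class 4.2 (Flammable Solid).
Class 6.1 quantity: three 91.67 kg packs = 275.01 kg.
275.01 kg is within the express courier limit of 500 kg for Class 6.1.
Class 4.2 net quantity: 152.5 kg + (two 68.75 kg packs = 137.5 kg) = 290 kg.
290 kg > 250 kg (express courier limit, Class 4.2) — over the limit.

No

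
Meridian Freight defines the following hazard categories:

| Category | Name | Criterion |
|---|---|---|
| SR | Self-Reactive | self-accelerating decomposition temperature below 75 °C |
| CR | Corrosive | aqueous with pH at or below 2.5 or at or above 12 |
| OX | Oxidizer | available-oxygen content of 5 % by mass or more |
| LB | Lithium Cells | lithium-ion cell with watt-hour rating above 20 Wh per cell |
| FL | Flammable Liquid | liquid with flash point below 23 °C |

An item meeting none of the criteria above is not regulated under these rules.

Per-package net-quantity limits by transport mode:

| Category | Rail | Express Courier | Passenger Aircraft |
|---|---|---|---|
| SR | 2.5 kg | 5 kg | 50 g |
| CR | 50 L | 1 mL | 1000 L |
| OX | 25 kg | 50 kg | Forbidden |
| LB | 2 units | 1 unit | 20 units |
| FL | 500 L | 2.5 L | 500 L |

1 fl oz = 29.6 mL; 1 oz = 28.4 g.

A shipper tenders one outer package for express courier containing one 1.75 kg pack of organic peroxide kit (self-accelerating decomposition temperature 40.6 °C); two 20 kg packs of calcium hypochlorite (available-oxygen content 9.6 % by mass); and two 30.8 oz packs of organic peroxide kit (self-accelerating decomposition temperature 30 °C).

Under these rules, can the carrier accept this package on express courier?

With self-accelerating decomposition temperature 40.6 °C (< 75 °C), the organic peroxide kit falls in Category SR.
Available-oxygen content 9.6 % by mass meets the Category OX criterion (Oxidizer), so the calcium hypochlorite is Category OX.
With self-accelerating decomposition temperature 30 °C (< 75 °C), the organic peroxide kit falls in Category SR.
Category SR net quantity: 1.75 kg + (two 30.8 oz packs = 1749.44 g) = 3499.44 g.
3499.44 g is within the express courier limit of 5 kg for Category SR.
Category OX quantity: two 20 kg packs = 40 kg.
That is within the Category OX express courier limit of 50 kg.
Every hazard category is within its express courier limit and no segregation rule is violated.

Yes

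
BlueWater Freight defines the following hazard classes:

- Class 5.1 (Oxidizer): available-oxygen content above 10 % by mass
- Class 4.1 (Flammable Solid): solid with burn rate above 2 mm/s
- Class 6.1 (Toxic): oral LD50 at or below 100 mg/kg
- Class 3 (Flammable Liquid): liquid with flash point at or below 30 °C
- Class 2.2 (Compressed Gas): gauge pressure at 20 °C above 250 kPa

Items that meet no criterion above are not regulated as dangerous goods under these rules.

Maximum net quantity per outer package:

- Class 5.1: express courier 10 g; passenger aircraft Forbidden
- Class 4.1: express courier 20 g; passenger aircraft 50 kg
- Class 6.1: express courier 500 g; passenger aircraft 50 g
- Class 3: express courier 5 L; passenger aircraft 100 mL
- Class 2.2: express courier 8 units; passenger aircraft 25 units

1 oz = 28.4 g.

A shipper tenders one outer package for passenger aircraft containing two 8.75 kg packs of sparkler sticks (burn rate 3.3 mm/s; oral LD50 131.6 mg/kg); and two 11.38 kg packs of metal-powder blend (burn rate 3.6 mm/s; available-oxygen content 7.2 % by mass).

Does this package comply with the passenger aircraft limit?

With burn rate 3.3 mm/s (> 2 mm/s), the sparkler sticks fall in Class 4.1.
Metal-powder blend: burn rate 3.6 mm/s > 2 mm/s → Class 4.1 (Flammable Solid).
Class 4.1 net quantity: (two 8.75 kg packs = 17.5 kg) + (two 11.38 kg packs = 22.76 kg) = 40.26 kg.
40.26 kg is within the passenger aircraft limit of 50 kg for Class 4.1.

Yes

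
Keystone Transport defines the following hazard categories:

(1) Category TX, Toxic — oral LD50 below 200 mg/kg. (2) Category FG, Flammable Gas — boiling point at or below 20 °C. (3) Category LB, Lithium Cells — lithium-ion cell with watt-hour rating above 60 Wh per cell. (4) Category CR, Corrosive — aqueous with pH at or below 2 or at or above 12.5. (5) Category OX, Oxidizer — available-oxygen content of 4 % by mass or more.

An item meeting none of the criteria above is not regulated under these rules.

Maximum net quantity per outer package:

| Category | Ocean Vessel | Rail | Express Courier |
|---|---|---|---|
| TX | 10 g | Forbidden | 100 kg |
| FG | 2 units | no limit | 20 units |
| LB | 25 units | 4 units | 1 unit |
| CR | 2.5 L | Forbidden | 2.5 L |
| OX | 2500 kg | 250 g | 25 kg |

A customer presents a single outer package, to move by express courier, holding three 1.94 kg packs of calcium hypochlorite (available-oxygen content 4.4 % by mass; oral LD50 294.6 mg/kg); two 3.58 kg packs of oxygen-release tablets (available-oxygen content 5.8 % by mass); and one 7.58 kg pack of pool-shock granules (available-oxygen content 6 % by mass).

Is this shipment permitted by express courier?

The calcium hypochlorite has available-oxygen content 4.4 % by mass, which is ≥ 4 % by mass, so it is Category OX (Oxidizer).
With available-oxygen content 5.8 % by mass (≥ 4 % by mass), the oxygen-release tablets fall in Category OX.
Pool-shock granules: available-oxygen content 6 % by mass ≥ 4 % by mass → Category OX (Oxidizer).
Category OX net quantity: (three 1.94 kg packs = 5.82 kg) + (two 3.58 kg packs = 7.16 kg) + 7.58 kg = 20.56 kg.
That is within the Category OX express courier limit of 25 kg.

Yes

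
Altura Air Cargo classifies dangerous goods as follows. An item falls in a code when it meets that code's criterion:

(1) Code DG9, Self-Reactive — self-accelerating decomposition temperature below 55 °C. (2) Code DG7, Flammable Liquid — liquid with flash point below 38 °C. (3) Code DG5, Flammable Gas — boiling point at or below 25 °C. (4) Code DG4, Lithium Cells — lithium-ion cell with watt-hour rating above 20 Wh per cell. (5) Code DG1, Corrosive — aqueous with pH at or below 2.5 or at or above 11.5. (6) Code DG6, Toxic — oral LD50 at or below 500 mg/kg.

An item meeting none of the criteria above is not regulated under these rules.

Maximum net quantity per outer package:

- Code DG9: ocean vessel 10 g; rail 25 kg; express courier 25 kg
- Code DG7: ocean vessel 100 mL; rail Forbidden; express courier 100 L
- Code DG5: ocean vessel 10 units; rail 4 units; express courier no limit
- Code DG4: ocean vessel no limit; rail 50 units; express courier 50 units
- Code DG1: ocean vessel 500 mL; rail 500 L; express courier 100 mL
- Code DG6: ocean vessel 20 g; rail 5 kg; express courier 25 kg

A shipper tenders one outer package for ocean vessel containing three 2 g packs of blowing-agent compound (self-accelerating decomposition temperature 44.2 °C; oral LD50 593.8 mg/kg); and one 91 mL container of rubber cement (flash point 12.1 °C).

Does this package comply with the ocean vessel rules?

Self-accelerating decomposition temperature 44.2 °C meets the Code DG9 criterion (Self-Reactive), so the blowing-agent compound is Code DG9.
Rubber cement: flash point 12.1 °C < 38 °C → Code DG7 (Flammable Liquid).
Code DG7 quantity: 91 mL.
91 mL is within the ocean vessel limit of 100 mL for Code DG7.
Code DG9 quantity: three 2 g packs = 6 g.
6 g is within the ocean vessel limit of 10 g for Code DG9.
Every hazard code is within its ocean vessel limit and no segregation rule is violated.

Yes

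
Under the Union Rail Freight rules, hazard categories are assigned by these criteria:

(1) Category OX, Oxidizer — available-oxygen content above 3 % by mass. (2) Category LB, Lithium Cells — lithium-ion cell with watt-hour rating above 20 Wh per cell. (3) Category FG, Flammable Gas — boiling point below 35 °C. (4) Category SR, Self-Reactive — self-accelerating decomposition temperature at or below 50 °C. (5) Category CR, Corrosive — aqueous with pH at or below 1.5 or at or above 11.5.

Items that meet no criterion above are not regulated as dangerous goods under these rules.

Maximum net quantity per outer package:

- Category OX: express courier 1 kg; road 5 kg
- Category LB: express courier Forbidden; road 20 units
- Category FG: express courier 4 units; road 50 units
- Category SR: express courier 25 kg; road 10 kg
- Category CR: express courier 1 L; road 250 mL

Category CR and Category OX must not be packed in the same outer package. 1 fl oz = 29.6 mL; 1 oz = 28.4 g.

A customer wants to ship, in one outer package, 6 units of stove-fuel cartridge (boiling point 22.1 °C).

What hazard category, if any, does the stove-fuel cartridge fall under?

Category FG

Stove-fuel cartridge: boiling point 22.1 °C < 35 °C → Category FG (Flammable Gas).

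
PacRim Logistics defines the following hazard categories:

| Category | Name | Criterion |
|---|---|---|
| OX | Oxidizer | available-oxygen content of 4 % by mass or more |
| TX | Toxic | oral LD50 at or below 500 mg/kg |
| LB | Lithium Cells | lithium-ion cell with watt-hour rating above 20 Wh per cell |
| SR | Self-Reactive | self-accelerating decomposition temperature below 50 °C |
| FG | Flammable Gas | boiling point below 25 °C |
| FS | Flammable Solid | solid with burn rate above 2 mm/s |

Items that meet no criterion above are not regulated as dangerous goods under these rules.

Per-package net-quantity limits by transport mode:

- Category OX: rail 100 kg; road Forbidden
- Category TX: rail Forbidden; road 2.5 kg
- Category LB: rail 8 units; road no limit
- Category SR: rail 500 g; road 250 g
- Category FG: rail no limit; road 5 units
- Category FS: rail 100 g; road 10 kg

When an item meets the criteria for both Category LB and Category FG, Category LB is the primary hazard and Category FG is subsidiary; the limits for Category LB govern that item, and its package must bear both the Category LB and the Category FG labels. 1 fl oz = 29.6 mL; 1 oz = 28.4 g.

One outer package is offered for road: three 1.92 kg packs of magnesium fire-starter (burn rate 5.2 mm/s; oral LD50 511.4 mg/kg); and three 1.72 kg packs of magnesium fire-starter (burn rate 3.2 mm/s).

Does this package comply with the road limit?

No

With burn rate 5.2 mm/s (> 2 mm/s), the magnesium fire-starter falls in Category FS.
The magnesium fire-starter has burn rate 3.2 mm/s, which is > 2 mm/s, so it is Category FS (Flammable Solid).
Category FS net quantity: (three 1.92 kg packs = 5.76 kg) + (three 1.72 kg packs = 5.16 kg) = 10.92 kg.
That exceeds the Category FS road limit of 10 kg.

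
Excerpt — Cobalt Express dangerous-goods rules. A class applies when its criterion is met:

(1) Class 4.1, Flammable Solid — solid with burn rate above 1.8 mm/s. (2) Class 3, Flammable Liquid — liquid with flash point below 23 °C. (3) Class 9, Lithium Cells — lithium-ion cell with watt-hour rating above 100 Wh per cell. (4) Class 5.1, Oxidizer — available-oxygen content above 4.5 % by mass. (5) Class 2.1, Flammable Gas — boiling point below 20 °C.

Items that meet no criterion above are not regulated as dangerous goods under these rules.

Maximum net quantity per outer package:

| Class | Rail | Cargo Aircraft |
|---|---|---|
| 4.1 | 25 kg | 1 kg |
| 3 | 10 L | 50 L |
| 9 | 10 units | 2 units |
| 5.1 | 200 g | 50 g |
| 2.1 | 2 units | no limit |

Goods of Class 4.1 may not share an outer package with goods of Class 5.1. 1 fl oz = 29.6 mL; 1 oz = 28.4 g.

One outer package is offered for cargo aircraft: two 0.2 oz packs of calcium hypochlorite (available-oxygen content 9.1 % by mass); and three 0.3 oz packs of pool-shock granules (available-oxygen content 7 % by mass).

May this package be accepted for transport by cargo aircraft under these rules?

With available-oxygen content 9.1 % by mass (> 4.5 % by mass), the calcium hypochlorite falls in Class 5.1.
Pool-shock granules: available-oxygen content 7 % by mass > 4.5 % by mass → Class 5.1 (Oxidizer).
Total Class 5.1: (two 0.2 oz packs = 11.36 g) + (three 0.3 oz packs = 25.56 g) = 36.92 g.
36.92 g ≤ 50 g (cargo aircraft limit, Class 5.1) — within limit.

Yes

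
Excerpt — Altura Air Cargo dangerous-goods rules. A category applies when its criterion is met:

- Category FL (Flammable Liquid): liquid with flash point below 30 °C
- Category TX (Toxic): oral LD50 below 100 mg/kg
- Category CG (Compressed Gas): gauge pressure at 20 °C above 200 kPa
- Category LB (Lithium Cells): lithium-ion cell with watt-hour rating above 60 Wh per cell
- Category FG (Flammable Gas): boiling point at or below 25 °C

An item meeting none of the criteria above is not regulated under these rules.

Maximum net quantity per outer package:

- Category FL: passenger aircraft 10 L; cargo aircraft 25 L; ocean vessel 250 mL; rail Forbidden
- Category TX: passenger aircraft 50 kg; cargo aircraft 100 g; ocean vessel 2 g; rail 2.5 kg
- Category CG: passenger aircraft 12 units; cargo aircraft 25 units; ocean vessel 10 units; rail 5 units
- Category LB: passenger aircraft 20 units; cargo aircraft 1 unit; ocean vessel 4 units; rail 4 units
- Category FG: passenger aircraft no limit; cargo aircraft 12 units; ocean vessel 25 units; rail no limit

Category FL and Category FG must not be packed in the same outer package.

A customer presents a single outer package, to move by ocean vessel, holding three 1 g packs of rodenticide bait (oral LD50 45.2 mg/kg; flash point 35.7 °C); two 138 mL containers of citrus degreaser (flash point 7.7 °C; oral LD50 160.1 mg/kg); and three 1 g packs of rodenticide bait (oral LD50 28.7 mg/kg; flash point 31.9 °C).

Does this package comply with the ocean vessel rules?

No

Oral LD50 45.2 mg/kg meets the Category TX criterion (Toxic), so the rodenticide bait is Category TX.
With flash point 7.7 °C (< 30 °C), the citrus degreaser falls in Category FL.
The rodenticide bait has oral LD50 28.7 mg/kg, which is < 100 mg/kg, so it is Category TX (Toxic).
Total Category TX: (three 1 g packs = 3 g) + (three 1 g packs = 3 g) = 6 g.
That exceeds the Category TX ocean vessel limit of 2 g.
Category FL quantity: two 138 mL containers = 276 mL.
That exceeds the Category FL ocean vessel limit of 250 mL.
The segregation rule (Category FL with Category FG) does not apply to Category TX with Category FL.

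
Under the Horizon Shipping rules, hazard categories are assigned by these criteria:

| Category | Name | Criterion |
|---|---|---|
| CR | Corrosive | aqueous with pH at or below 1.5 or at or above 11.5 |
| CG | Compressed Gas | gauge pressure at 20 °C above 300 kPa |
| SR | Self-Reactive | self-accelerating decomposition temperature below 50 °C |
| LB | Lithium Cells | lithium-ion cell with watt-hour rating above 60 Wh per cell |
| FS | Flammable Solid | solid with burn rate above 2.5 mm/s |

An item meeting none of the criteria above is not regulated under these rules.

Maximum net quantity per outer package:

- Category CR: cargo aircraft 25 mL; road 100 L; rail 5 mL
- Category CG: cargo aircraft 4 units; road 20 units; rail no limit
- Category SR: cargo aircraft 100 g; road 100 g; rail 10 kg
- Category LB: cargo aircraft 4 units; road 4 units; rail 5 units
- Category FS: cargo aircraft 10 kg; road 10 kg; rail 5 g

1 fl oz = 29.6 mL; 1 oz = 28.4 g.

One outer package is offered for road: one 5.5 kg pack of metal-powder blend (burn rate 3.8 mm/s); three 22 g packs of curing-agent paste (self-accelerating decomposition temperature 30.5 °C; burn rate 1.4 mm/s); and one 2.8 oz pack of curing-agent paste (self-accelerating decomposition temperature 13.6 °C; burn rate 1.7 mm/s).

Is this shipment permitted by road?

With burn rate 3.8 mm/s (> 2.5 mm/s), the metal-powder blend falls in Category FS.
Self-accelerating decomposition temperature 30.5 °C meets the Category SR criterion (Self-Reactive), so the curing-agent paste is Category SR.
The curing-agent paste has self-accelerating decomposition temperature 13.6 °C, which is < 50 °C, so it is Category SR (Self-Reactive).
Category SR net quantity: (three 22 g packs = 66 g) + (one 2.8 oz pack = 79.52 g) = 145.52 g.
145.52 g > 100 g (road limit, Category SR) — over the limit.
Category FS quantity: 5.5 kg.
That is within the Category FS road limit of 10 kg.

No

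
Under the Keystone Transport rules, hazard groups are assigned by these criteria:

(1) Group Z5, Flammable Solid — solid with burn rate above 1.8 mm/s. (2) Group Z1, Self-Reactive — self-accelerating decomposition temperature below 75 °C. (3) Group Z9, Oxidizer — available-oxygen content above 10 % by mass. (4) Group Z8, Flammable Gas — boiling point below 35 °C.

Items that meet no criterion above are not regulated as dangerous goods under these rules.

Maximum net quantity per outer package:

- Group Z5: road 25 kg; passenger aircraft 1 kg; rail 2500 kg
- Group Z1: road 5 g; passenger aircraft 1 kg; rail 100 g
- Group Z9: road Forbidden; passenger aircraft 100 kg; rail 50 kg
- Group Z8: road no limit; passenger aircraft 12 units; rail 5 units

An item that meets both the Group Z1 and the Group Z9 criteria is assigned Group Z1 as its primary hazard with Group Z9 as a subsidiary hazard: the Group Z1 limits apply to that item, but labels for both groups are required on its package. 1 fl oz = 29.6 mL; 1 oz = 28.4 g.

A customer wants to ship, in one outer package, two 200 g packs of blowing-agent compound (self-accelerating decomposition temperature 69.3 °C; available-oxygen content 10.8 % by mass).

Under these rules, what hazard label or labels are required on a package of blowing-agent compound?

The blowing-agent compound has self-accelerating decomposition temperature 69.3 °C, which is < 75 °C, so it is Group Z1 (Self-Reactive).
Available-oxygen content 10.8 % by mass meets the Group Z9 criterion (Oxidizer), so the blowing-agent compound is Group Z9.
By the precedence rule Group Z1 is primary and Group Z9 is subsidiary, and that rule requires both labels on the package.

Group Z1 and Z9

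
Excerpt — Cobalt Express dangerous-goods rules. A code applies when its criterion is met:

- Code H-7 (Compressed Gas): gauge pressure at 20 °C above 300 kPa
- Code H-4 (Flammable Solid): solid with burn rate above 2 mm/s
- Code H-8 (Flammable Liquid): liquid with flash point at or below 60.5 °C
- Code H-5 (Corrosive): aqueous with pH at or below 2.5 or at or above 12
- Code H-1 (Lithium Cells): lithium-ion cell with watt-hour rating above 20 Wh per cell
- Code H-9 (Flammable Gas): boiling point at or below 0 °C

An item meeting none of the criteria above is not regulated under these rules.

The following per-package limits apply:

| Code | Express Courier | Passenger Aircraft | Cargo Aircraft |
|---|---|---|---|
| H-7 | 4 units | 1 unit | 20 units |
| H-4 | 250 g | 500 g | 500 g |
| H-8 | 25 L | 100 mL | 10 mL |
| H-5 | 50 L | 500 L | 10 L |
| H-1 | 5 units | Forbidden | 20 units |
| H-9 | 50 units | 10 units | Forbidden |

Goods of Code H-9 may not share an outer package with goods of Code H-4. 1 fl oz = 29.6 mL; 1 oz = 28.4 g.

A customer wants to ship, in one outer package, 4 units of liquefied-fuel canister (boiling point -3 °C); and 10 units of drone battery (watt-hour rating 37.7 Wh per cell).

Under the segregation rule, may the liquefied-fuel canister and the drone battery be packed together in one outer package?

Yes

The liquefied-fuel canister has boiling point -3 °C, which is ≤ 0 °C, so it is Code H-9 (Flammable Gas).
The drone battery has watt-hour rating 37.7 Wh per cell, which is > 20 Wh per cell, so it is Code H-1 (Lithium Cells).
No segregation rule bars Code H-9 with Code H-1.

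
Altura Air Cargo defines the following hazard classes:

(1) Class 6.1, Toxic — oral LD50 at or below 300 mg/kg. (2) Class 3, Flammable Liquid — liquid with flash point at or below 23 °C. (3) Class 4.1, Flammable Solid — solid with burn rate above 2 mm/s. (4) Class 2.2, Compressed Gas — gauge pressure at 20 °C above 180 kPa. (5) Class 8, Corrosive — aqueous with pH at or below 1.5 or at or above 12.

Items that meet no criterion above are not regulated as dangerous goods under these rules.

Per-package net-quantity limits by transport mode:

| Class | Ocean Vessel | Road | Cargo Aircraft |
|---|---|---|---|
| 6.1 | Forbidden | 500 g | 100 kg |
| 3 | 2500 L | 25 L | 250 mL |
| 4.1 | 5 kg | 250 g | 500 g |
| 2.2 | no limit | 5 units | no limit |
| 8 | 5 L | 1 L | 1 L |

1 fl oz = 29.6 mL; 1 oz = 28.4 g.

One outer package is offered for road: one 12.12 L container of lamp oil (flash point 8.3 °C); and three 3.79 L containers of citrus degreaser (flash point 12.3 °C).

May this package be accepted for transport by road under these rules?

Yes

The lamp oil has flash point 8.3 °C, which is ≤ 23 °C, so it is Class 3 (Flammable Liquid).
Citrus degreaser: flash point 12.3 °C ≤ 23 °C → Class 3 (Flammable Liquid).
Total Class 3: 12.12 L + (three 3.79 L containers = 11.37 L) = 23.49 L.
23.49 L is within the road limit of 25 L for Class 3.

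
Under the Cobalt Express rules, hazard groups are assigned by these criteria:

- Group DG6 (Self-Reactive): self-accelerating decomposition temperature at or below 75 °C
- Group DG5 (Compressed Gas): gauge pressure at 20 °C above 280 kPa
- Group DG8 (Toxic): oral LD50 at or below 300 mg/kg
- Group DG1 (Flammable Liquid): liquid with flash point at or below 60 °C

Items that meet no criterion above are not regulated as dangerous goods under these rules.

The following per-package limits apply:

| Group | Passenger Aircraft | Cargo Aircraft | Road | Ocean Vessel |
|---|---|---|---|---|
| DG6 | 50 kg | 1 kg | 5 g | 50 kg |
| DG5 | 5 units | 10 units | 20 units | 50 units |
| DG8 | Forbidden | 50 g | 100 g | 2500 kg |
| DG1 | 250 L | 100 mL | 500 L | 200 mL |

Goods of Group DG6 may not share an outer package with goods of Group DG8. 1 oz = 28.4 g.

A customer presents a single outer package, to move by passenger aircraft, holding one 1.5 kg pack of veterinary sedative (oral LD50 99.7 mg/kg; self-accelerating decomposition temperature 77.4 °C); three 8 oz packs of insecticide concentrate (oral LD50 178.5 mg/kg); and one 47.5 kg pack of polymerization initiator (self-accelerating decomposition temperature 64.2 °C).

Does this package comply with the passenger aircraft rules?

Veterinary sedative: oral LD50 99.7 mg/kg ≤ 300 mg/kg → Group DG8 (Toxic).
With oral LD50 178.5 mg/kg (≤ 300 mg/kg), the insecticide concentrate falls in Group DG8.
The polymerization initiator has self-accelerating decomposition temperature 64.2 °C, which is ≤ 75 °C, so it is Group DG6 (Self-Reactive).
Group DG6 quantity: 47.5 kg.
47.5 kg is within the passenger aircraft limit of 50 kg for Group DG6.
Total Group DG8: 1.5 kg + (three 8 oz packs = 681.6 g) = 2181.6 g.
By passenger aircraft, Group DG8 is Forbidden regardless of quantity.
Group DG6 and Group DG8 may not share an outer package.

No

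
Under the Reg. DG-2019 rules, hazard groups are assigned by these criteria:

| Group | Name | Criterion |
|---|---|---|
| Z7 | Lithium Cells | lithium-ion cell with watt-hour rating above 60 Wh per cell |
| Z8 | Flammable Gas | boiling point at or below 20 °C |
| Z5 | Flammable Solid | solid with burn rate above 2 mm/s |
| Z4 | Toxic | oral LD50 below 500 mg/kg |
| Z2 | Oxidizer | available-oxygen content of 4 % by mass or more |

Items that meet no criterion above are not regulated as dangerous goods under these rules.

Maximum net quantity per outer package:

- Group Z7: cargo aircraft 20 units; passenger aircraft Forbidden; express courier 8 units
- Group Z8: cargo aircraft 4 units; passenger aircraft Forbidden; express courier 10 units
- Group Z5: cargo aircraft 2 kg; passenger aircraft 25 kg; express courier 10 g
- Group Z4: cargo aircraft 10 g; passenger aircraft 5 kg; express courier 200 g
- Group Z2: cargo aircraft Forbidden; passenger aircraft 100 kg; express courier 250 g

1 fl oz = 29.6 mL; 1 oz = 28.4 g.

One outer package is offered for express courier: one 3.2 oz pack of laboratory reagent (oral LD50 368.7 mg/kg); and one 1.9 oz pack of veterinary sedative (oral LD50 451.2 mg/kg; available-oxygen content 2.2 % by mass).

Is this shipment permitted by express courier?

With oral LD50 368.7 mg/kg (< 500 mg/kg), the laboratory reagent falls in Group Z4.
Oral LD50 451.2 mg/kg meets the Group Z4 criterion (Toxic), so the veterinary sedative is Group Z4.
Group Z4 net quantity: (one 3.2 oz pack = 90.88 g) + (one 1.9 oz pack = 53.96 g) = 144.84 g.
That is within the Group Z4 express courier limit of 200 g.

Yes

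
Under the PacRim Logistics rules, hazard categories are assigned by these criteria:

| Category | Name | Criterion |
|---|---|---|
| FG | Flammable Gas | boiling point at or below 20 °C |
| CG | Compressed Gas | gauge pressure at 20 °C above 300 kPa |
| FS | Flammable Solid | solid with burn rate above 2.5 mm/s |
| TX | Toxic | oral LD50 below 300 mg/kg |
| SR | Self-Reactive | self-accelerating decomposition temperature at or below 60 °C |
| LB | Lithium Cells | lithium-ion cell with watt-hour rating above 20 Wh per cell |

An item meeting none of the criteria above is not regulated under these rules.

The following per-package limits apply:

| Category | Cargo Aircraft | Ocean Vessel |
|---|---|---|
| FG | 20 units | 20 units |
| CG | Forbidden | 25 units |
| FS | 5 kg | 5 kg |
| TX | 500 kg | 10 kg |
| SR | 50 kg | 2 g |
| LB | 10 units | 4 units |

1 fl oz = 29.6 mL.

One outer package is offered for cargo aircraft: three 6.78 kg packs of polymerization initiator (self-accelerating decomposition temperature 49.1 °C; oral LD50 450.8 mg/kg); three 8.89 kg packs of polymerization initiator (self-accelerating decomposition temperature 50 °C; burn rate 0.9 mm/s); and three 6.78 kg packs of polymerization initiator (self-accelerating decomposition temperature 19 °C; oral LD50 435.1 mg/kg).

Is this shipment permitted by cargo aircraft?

No

Polymerization initiator: self-accelerating decomposition temperature 49.1 °C ≤ 60 °C → Category SR (Self-Reactive).
With self-accelerating decomposition temperature 50 °C (≤ 60 °C), the polymerization initiator falls in Category SR.
With self-accelerating decomposition temperature 19 °C (≤ 60 °C), the polymerization initiator falls in Category SR.
Total Category SR: (three 6.78 kg packs = 20.34 kg) + (three 8.89 kg packs = 26.67 kg) + (three 6.78 kg packs = 20.34 kg) = 67.35 kg.
That exceeds the Category SR cargo aircraft limit of 50 kg.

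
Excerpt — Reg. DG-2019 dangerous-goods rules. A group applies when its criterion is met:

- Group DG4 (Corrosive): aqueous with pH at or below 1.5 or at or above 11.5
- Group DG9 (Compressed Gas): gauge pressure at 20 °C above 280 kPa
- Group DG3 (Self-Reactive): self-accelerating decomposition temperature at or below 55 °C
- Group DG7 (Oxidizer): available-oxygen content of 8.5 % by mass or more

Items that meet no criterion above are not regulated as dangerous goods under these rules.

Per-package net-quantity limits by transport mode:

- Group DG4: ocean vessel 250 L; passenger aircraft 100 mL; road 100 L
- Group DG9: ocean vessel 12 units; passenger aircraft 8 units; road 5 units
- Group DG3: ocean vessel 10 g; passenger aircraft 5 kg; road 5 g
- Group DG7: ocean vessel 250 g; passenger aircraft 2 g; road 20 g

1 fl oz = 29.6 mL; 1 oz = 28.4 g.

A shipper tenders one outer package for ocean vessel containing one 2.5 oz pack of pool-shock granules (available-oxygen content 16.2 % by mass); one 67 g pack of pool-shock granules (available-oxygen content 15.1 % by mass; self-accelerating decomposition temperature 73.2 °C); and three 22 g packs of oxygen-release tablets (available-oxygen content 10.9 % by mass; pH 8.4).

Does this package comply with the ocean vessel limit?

The pool-shock granules have available-oxygen content 16.2 % by mass, which is ≥ 8.5 % by mass, so they are Group DG7 (Oxidizer).
Available-oxygen content 15.1 % by mass meets the Group DG7 criterion (Oxidizer), so the pool-shock granules are Group DG7.
Available-oxygen content 10.9 % by mass meets the Group DG7 criterion (Oxidizer), so the oxygen-release tablets are Group DG7.
Total Group DG7: (one 2.5 oz pack = 71 g) + 67 g + (three 22 g packs = 66 g) = 204 g.
That is within the Group DG7 ocean vessel limit of 250 g.

Yes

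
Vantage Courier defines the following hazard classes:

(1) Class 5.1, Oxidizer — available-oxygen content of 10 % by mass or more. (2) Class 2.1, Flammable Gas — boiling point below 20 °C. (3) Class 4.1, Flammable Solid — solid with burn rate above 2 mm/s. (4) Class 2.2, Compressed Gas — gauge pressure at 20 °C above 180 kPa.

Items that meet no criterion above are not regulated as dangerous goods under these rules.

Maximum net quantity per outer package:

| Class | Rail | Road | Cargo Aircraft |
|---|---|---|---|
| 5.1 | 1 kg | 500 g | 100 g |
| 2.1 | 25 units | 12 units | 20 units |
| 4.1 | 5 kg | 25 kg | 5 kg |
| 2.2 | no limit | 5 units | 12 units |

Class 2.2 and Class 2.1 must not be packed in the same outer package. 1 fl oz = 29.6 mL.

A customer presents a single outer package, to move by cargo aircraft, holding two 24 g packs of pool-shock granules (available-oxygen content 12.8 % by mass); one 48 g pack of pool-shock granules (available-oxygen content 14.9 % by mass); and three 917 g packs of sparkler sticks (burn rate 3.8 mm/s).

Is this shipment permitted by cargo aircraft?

With available-oxygen content 12.8 % by mass (≥ 10 % by mass), the pool-shock granules fall in Class 5.1.
Available-oxygen content 14.9 % by mass meets the Class 5.1 criterion (Oxidizer), so the pool-shock granules are Class 5.1.
With burn rate 3.8 mm/s (> 2 mm/s), the sparkler sticks fall in Class 4.1.
Total Class 5.1: (two 24 g packs = 48 g) + 48 g = 96 g.
96 g is within the cargo aircraft limit of 100 g for Class 5.1.
Class 4.1 quantity: three 917 g packs = 2.751 kg.
2.751 kg is within the cargo aircraft limit of 5 kg for Class 4.1.
The segregation rule (Class 2.2 with Class 2.1) does not apply to Class 5.1 with Class 4.1.
Every hazard class is within its cargo aircraft limit and no segregation rule is violated.

Yes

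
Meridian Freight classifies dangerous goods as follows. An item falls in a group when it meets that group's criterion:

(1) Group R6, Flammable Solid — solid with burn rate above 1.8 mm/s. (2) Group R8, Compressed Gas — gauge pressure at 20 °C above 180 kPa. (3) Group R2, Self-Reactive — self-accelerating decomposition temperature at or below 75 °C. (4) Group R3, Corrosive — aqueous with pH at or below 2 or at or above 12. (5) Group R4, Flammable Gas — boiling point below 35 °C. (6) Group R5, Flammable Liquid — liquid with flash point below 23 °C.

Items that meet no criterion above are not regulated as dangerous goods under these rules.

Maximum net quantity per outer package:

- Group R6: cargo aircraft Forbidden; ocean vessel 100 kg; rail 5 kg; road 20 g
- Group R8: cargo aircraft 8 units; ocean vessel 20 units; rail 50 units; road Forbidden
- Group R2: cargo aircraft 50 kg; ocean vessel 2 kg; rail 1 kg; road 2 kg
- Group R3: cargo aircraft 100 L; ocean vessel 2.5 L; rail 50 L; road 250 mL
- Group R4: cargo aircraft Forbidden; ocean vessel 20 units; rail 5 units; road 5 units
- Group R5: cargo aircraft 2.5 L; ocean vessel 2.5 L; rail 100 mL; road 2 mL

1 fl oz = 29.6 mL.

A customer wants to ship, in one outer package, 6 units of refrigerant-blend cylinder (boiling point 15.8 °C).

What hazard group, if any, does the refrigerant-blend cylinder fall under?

Group R4

Refrigerant-blend cylinder: boiling point 15.8 °C < 35 °C → Group R4 (Flammable Gas).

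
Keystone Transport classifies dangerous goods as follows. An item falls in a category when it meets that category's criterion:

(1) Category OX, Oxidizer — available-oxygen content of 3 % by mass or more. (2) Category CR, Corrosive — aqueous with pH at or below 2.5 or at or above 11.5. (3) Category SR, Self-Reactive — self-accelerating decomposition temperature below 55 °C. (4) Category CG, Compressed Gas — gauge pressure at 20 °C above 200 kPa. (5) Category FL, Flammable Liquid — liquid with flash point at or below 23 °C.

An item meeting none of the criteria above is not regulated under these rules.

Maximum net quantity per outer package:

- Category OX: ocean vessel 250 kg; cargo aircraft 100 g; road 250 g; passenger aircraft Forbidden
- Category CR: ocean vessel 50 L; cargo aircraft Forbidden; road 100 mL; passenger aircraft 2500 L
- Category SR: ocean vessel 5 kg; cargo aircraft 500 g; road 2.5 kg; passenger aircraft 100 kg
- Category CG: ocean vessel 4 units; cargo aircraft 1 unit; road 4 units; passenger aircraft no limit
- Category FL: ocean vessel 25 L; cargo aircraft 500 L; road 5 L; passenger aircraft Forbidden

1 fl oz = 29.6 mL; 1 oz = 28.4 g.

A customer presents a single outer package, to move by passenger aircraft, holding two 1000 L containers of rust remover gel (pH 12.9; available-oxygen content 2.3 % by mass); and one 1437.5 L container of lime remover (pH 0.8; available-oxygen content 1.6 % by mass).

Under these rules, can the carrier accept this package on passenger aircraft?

No

pH 12.9 meets the Category CR criterion (Corrosive), so the rust remover gel is Category CR.
pH 0.8 meets the Category CR criterion (Corrosive), so the lime remover is Category CR.
Total Category CR: (two 1000 L containers = 2000 L) + 1437.5 L = 3437.5 L.
That exceeds the Category CR passenger aircraft limit of 2500 L.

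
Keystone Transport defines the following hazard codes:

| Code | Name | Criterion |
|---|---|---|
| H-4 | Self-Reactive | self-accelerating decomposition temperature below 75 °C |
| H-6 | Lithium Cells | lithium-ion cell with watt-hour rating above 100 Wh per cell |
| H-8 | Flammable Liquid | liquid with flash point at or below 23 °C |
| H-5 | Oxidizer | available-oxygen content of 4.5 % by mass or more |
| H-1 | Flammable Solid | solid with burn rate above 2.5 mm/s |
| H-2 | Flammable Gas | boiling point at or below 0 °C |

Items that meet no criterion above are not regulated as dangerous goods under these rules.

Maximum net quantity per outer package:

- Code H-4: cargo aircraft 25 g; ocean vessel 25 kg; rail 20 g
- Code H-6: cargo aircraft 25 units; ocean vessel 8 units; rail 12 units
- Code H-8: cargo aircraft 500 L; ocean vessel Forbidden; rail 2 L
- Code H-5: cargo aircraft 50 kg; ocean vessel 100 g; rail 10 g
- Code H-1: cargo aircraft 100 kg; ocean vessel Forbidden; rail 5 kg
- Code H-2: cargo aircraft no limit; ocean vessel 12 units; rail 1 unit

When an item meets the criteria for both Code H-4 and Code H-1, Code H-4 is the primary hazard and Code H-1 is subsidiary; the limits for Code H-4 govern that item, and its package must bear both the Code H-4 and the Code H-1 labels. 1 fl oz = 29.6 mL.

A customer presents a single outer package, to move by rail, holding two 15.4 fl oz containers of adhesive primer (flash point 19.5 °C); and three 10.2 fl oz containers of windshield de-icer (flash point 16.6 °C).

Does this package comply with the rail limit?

Yes

Flash point 19.5 °C meets the Code H-8 criterion (Flammable Liquid), so the adhesive primer is Code H-8.
Windshield de-icer: flash point 16.6 °C ≤ 23 °C → Code H-8 (Flammable Liquid).
Total Code H-8: (two 15.4 fl oz containers = 911.68 mL) + (three 10.2 fl oz containers = 905.76 mL) = 1817.44 mL.
1817.44 mL is within the rail limit of 2 L for Code H-8.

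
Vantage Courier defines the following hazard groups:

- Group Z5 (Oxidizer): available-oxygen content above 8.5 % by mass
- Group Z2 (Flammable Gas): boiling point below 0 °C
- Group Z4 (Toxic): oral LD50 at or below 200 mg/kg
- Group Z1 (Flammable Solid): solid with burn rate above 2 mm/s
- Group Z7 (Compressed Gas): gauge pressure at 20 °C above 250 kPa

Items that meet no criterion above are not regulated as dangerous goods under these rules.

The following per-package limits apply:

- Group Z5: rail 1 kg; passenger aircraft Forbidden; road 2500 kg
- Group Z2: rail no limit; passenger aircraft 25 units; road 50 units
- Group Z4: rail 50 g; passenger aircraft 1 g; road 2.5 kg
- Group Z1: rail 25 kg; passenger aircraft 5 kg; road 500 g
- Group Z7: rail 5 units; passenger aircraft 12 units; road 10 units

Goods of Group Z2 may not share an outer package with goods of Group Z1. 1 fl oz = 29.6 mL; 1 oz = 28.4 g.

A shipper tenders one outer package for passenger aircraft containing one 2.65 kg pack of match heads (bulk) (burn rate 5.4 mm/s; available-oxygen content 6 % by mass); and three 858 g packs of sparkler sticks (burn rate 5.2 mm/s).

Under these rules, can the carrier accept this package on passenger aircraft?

Burn rate 5.4 mm/s meets the Group Z1 criterion (Flammable Solid), so the match heads (bulk) are Group Z1.
The sparkler sticks have burn rate 5.2 mm/s, which is > 2 mm/s, so they are Group Z1 (Flammable Solid).
Group Z1 net quantity: 2.65 kg + (three 858 g packs = 2.574 kg) = 5.224 kg.
That exceeds the Group Z1 passenger aircraft limit of 5 kg.

No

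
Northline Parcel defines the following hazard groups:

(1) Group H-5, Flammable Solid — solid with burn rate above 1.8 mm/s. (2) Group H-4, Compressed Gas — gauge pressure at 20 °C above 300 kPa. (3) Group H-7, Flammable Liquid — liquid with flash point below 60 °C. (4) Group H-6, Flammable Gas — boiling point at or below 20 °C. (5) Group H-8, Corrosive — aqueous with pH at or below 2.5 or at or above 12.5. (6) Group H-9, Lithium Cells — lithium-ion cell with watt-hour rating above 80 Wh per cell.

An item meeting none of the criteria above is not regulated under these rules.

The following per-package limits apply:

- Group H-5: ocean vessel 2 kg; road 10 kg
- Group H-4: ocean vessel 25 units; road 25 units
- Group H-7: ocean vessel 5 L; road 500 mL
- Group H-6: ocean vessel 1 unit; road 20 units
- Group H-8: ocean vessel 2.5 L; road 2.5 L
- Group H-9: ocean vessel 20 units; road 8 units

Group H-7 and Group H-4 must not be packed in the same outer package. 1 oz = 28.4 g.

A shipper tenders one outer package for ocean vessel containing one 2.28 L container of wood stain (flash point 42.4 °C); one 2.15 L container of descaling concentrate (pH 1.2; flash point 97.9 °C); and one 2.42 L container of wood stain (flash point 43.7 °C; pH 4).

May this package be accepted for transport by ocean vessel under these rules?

Yes

Flash point 42.4 °C meets the Group H-7 criterion (Flammable Liquid), so the wood stain is Group H-7.
Descaling concentrate: pH 1.2 ≤ 2.5 → Group H-8 (Corrosive).
Flash point 43.7 °C meets the Group H-7 criterion (Flammable Liquid), so the wood stain is Group H-7.
Group H-7 net quantity: 2.28 L + 2.42 L = 4.7 L.
4.7 L is within the ocean vessel limit of 5 L for Group H-7.
Group H-8 quantity: 2.15 L.
2.15 L ≤ 2.5 L (ocean vessel limit, Group H-8) — within limit.
The segregation rule (Group H-7 with Group H-4) does not apply to Group H-7 with Group H-8.
Every hazard group is within its ocean vessel limit and no segregation rule is violated.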